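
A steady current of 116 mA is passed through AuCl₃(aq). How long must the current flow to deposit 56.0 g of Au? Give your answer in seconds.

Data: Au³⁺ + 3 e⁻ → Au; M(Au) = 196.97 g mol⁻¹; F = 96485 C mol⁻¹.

7.09 × 10⁵ s

n(Au) = m/M = 56.0 / 196.97 = 0.2843 mol.
Each Au atom requires 3 electrons, so n(e⁻) = 3 × 0.2843 = 0.8529 mol.
Q = n(e⁻)·F = 0.8529 × 96485 = 82290 C.
t = Q/I = 82290 / 0.1160 A = 709400 s.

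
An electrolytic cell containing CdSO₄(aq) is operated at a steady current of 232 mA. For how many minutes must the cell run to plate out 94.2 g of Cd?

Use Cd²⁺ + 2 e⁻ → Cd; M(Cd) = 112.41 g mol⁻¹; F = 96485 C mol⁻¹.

n(Cd) = m/M = 94.2 / 112.41 = 0.8380 mol.
Each Cd atom requires 2 electrons, so n(e⁻) = 2 × 0.8380 = 1.676 mol.
Q = n(e⁻)·F = 1.676 × 96485 = 161700 C.
t = Q/I = 161700 / 0.2320 A = 697000 s = 11600 min.

11600 min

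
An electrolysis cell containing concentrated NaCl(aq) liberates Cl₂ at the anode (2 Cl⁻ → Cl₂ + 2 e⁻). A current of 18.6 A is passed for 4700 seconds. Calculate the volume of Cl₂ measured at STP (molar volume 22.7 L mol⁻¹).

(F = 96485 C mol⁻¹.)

Q = I·t = 18.60 A × 4700.0 s = 87420 C.
n(e⁻) = Q/F = 87420 / 96485 = 0.9060 mol.
2 electrons are transferred per Cl₂ molecule, so n(Cl₂) = 0.9060 / 2 = 0.4530 mol.
V = n × V_m = 0.4530 × 22.7 = 10.3 L.

10.3 L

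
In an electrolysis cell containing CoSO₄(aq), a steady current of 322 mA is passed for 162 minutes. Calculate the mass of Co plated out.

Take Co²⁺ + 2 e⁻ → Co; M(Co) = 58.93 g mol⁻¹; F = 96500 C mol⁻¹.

0.956 g

Q = I·t = 0.3220 A × 9720.0 s = 3130 C.
n(e⁻) = Q/F = 3130 / 96500 = 0.03243 mol.
Co²⁺ + 2 e⁻ → Co, so n(Co) = n(e⁻)/2 = 0.01622 mol.
m = n·M = 0.01622 × 58.93 = 0.956 g.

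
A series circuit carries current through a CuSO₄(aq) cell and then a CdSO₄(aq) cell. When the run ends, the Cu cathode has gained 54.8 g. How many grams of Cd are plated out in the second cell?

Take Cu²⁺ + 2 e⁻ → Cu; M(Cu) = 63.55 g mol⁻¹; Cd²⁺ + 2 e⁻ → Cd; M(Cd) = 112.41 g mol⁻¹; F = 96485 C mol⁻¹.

96.9 g

n(Cu) = 54.8 / 63.55 = 0.8623 mol.
Since Cu²⁺ + 2 e⁻ → Cu, n(e⁻) passed = 2 × 0.8623 = 1.725 mol.
Cells in series carry the same charge, so the same 1.725 mol of electrons passes through cell 2.
Cd²⁺ + 2 e⁻ → Cd, so n(Cd) = 1.725 / 2 = 0.8623 mol.
m(Cd) = 0.8623 × 112.41 = 96.9 g.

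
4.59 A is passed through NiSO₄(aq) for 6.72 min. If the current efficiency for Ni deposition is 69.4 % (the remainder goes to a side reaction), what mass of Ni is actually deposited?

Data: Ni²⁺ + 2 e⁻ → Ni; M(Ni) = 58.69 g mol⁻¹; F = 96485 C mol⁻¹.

0.391 g

Q = I·t = 4.590 × 403.20 = 1851 C.
n(e⁻) = 1851/96485 = 0.01918 mol; theoretically n(Ni) = 0.01918/2 = 0.009591 mol, m_theo = 0.5629 g.
At 69.4 % efficiency, m_actual = 0.694 × 0.5629 = 0.391 g.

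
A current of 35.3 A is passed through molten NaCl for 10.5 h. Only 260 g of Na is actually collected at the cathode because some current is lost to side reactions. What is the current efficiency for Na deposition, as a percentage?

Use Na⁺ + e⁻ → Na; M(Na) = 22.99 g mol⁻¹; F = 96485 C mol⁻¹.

Q = I·t = 35.30 × 37800 = 1334000 C; n(e⁻) = 1334000/96485 = 13.83 mol.
Theoretical n(Na) = n(e⁻)/1 = 13.83 mol, i.e. m_theo = 13.83 × 22.99 = 317.9 g.
Efficiency = m_actual / m_theo = 260 / 317.9 = 81.8 %.

81.8 %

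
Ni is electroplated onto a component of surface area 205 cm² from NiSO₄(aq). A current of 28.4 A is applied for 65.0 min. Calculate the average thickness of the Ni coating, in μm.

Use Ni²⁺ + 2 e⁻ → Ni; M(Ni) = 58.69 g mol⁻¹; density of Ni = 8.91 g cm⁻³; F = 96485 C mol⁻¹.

Q = I·t = 28.40 × 3900.0 = 110800 C; n(e⁻) = 1.148 mol.
n(Ni) = n(e⁻)/2 = 0.5740 mol, so m = 0.5740 × 58.69 = 33.69 g.
Volume = m/ρ = 33.69 / 8.91 = 3.781 cm³.
Thickness = V/A = 3.781 / 205 = 0.0184 cm = 184 μm.

184 μm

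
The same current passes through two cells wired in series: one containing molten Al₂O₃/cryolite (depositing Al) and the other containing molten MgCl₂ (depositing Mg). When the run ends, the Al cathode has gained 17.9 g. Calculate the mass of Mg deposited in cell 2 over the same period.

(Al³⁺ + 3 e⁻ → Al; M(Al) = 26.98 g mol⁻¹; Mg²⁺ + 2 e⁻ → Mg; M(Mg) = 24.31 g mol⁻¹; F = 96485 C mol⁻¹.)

n(Al) = 17.9 / 26.98 = 0.6635 mol.
Since Al³⁺ + 3 e⁻ → Al, n(e⁻) passed = 3 × 0.6635 = 1.990 mol.
Cells in series carry the same charge, so the same 1.990 mol of electrons passes through cell 2.
Mg²⁺ + 2 e⁻ → Mg, so n(Mg) = 1.990 / 2 = 0.9952 mol.
m(Mg) = 0.9952 × 24.31 = 24.2 g.

24.2 g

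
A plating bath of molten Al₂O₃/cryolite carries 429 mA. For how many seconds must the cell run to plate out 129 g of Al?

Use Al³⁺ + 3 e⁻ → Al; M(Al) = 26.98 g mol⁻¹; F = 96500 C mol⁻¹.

3.23 × 10⁶ s

n(Al) = m/M = 129 / 26.98 = 4.781 mol.
Each Al atom requires 3 electrons, so n(e⁻) = 3 × 4.781 = 14.34 mol.
Q = n(e⁻)·F = 14.34 × 96500 = 1384000 C.
t = Q/I = 1384000 / 0.4290 A = 3227000 s.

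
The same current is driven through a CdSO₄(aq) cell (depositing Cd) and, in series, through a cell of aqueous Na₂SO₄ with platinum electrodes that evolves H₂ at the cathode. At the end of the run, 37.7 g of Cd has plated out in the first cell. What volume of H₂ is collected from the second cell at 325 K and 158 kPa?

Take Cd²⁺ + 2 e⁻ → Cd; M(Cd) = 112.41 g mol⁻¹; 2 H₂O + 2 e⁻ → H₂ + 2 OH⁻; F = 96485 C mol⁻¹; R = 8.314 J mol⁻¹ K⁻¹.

n(Cd) = 37.7 / 112.41 = 0.3354 mol, so n(e⁻) = 2 × 0.3354 = 0.6708 mol.
The cells are in series, so the same 0.6708 mol of electrons passes through the second cell.
2 H₂O + 2 e⁻ → H₂ + 2 OH⁻ — 2 mol e⁻ per mol H₂, so n(H₂) = 0.6708/2 = 0.3354 mol.
V = nRT/P = (0.3354 × 8.314 × 325) / (158 × 10³) = 0.00574 m³ = 5.74 L.

5.74 L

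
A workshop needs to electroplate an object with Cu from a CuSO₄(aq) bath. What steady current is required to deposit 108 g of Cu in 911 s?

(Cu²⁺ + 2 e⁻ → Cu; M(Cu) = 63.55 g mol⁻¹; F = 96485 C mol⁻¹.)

n(Cu) = 108 / 63.55 = 1.699 mol.
n(e⁻) = 2 × 1.699 = 3.399 mol.
Q = n(e⁻)·F = 3.399 × 96485 = 327900 C.
I = Q/t = 327900 / 911.00 s = 360 A.

360 A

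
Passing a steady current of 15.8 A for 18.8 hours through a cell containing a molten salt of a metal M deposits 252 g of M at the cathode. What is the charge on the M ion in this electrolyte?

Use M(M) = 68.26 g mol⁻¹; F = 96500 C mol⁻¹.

+3

Q = I·t = 15.80 A × 67680 s = 1069000 C, so n(e⁻) = 1069000/96500 = 11.08 mol.
n(M) deposited = 252 / 68.26 = 3.692 mol.
Electrons per atom = n(e⁻)/n(M) = 11.08 / 3.692 = 3.00 ≈ 3, so the ion is M³⁺.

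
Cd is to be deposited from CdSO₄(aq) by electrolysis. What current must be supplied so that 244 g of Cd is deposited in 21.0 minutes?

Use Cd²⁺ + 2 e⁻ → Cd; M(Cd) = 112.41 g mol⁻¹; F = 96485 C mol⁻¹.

332 A

n(Cd) = 244 / 112.41 = 2.171 mol.
n(e⁻) = 2 × 2.171 = 4.341 mol.
Q = n(e⁻)·F = 4.341 × 96485 = 418900 C.
I = Q/t = 418900 / 1260.0 s = 332 A.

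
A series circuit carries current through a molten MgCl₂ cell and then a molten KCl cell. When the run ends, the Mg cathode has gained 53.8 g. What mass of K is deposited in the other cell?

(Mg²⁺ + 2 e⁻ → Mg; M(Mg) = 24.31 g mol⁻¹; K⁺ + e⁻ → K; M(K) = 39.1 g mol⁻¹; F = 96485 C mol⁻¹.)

173 g

n(Mg) = 53.8 / 24.31 = 2.213 mol.
Since Mg²⁺ + 2 e⁻ → Mg, n(e⁻) passed = 2 × 2.213 = 4.426 mol.
Cells in series carry the same charge, so the same 4.426 mol of electrons passes through cell 2.
K⁺ + e⁻ → K, so n(K) = 4.426 / 1 = 4.426 mol.
m(K) = 4.426 × 39.1 = 173 g.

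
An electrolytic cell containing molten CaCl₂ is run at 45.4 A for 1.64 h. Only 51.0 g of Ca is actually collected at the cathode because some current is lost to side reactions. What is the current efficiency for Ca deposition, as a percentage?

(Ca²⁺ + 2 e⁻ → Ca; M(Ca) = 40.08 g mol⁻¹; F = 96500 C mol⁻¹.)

Q = I·t = 45.40 × 5904.0 = 268000 C; n(e⁻) = 268000/96500 = 2.778 mol.
Theoretical n(Ca) = n(e⁻)/2 = 1.389 mol, i.e. m_theo = 1.389 × 40.08 = 55.66 g.
Efficiency = m_actual / m_theo = 51.0 / 55.66 = 91.6 %.

91.6 %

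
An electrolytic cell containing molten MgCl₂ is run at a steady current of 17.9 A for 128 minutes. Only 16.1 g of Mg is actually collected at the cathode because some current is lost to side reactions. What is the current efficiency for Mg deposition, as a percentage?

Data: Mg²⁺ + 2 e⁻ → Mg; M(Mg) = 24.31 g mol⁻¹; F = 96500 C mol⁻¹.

93.0 %

Q = I·t = 17.90 × 7680.0 = 137500 C; n(e⁻) = 137500/96500 = 1.425 mol.
Theoretical n(Mg) = n(e⁻)/2 = 0.7123 mol, i.e. m_theo = 0.7123 × 24.31 = 17.32 g.
Efficiency = m_actual / m_theo = 16.1 / 17.32 = 93.0 %.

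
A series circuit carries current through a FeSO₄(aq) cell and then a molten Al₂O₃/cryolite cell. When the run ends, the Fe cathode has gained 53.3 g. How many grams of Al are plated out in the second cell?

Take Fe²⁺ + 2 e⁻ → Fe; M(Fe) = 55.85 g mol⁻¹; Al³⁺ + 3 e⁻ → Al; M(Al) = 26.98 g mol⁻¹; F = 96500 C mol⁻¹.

n(Fe) = 53.3 / 55.85 = 0.9543 mol.
Since Fe²⁺ + 2 e⁻ → Fe, n(e⁻) passed = 2 × 0.9543 = 1.909 mol.
Cells in series carry the same charge, so the same 1.909 mol of electrons passes through cell 2.
Al³⁺ + 3 e⁻ → Al, so n(Al) = 1.909 / 3 = 0.6362 mol.
m(Al) = 0.6362 × 26.98 = 17.2 g.

17.2 g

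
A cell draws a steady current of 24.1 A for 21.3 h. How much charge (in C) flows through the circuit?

1.85 × 10⁶ C

Q = I·t = 24.10 A × 76680 s = 1.85 × 10⁶ C.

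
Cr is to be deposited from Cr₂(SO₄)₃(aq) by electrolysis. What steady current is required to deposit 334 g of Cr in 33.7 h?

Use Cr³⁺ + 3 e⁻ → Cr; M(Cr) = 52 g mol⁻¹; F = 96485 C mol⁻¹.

n(Cr) = 334 / 52 = 6.423 mol.
n(e⁻) = 3 × 6.423 = 19.27 mol.
Q = n(e⁻)·F = 19.27 × 96485 = 1859000 C.
I = Q/t = 1859000 / 121320 s = 15.3 A.

15.3 A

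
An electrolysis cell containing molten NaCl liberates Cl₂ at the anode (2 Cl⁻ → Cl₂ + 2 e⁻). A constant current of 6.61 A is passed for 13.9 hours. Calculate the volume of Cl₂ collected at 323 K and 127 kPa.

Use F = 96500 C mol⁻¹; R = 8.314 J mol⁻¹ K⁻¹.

Q = I·t = 6.610 A × 50040 s = 330800 C.
n(e⁻) = Q/F = 330800 / 96500 = 3.428 mol.
2 electrons are transferred per Cl₂ molecule, so n(Cl₂) = 3.428 / 2 = 1.714 mol.
V = nRT/P = (1.714 × 8.314 × 323) / (127 × 10³ Pa) = 0.0362 m³ = 36.2 L.

36.2 L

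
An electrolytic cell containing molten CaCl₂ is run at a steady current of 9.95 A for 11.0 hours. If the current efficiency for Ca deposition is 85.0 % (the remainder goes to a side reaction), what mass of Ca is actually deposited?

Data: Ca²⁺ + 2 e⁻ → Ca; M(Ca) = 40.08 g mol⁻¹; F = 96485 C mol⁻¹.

Q = I·t = 9.950 × 39600 = 394000 C.
n(e⁻) = 394000/96485 = 4.084 mol; theoretically n(Ca) = 4.084/2 = 2.042 mol, m_theo = 81.84 g.
At 85.0 % efficiency, m_actual = 0.850 × 81.84 = 69.6 g.

69.6 g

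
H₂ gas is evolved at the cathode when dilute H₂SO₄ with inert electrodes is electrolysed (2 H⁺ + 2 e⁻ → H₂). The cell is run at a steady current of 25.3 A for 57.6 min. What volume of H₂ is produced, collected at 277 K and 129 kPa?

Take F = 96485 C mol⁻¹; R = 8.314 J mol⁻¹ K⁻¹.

8.09 L

Q = I·t = 25.30 A × 3456.0 s = 87440 C.
n(e⁻) = Q/F = 87440 / 96485 = 0.9062 mol.
2 electrons are transferred per H₂ molecule, so n(H₂) = 0.9062 / 2 = 0.4531 mol.
V = nRT/P = (0.4531 × 8.314 × 277) / (129 × 10³ Pa) = 0.00809 m³ = 8.09 L.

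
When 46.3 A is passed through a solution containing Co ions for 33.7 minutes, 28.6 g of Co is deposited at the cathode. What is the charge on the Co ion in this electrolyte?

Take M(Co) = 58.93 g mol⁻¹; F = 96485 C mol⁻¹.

+2

Q = I·t = 46.30 A × 2022.0 s = 93620 C, so n(e⁻) = 93620/96485 = 0.9703 mol.
n(Co) deposited = 28.6 / 58.93 = 0.4853 mol.
Electrons per atom = n(e⁻)/n(Co) = 0.9703 / 0.4853 = 2.00 ≈ 2, so the ion is Co²⁺.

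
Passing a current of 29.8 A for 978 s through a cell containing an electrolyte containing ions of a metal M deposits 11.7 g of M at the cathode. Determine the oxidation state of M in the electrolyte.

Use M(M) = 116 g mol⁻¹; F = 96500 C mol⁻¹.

Q = I·t = 29.80 A × 978.00 s = 29140 C, so n(e⁻) = 29140/96500 = 0.3020 mol.
n(M) deposited = 11.7 / 116 = 0.1009 mol.
Electrons per atom = n(e⁻)/n(M) = 0.3020 / 0.1009 = 2.99 ≈ 3, so the ion is M³⁺.

+3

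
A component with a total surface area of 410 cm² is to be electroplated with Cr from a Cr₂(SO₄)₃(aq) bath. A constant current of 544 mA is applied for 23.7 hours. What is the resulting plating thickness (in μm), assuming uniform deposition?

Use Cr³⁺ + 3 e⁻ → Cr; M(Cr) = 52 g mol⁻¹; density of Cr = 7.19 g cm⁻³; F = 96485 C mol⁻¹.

28.3 μm

Q = I·t = 0.5440 × 85320 = 46410 C; n(e⁻) = 0.4810 mol.
n(Cr) = n(e⁻)/3 = 0.1603 mol, so m = 0.1603 × 52 = 8.338 g.
Volume = m/ρ = 8.338 / 7.19 = 1.160 cm³.
Thickness = V/A = 1.160 / 410 = 0.00283 cm = 28.3 μm.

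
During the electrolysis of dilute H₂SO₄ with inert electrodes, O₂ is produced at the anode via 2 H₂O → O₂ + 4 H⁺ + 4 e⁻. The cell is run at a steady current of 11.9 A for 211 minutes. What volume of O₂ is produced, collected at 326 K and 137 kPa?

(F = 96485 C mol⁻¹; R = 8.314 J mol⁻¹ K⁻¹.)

7.72 L

Q = I·t = 11.90 A × 12660 s = 150700 C.
n(e⁻) = Q/F = 150700 / 96485 = 1.561 mol.
4 electrons are transferred per O₂ molecule, so n(O₂) = 1.561 / 4 = 0.3904 mol.
V = nRT/P = (0.3904 × 8.314 × 326) / (137 × 10³ Pa) = 0.00772 m³ = 7.72 L.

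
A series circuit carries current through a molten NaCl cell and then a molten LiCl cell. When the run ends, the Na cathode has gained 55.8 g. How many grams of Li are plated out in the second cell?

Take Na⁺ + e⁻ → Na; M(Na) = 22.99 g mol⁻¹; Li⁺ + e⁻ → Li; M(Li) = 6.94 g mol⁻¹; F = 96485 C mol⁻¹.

n(Na) = 55.8 / 22.99 = 2.427 mol.
Since Na⁺ + e⁻ → Na, n(e⁻) passed = 1 × 2.427 = 2.427 mol.
Cells in series carry the same charge, so the same 2.427 mol of electrons passes through cell 2.
Li⁺ + e⁻ → Li, so n(Li) = 2.427 / 1 = 2.427 mol.
m(Li) = 2.427 × 6.94 = 16.8 g.

16.8 g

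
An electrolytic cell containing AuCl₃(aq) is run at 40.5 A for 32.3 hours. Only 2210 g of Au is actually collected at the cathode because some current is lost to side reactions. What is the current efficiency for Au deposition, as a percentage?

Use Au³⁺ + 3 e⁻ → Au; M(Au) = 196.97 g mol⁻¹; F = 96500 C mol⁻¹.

69.0 %

Q = I·t = 40.50 × 116280 = 4709000 C; n(e⁻) = 4709000/96500 = 48.80 mol.
Theoretical n(Au) = n(e⁻)/3 = 16.27 mol, i.e. m_theo = 16.27 × 196.97 = 3204 g.
Efficiency = m_actual / m_theo = 2210 / 3204 = 69.0 %.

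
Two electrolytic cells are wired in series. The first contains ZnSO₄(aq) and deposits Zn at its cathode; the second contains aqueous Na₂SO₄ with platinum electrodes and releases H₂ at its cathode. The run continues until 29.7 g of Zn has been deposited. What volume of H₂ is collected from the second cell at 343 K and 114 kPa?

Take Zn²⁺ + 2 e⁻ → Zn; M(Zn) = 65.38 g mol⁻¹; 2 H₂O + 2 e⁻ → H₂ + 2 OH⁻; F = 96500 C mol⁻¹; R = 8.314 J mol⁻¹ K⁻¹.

n(Zn) = 29.7 / 65.38 = 0.4543 mol, so n(e⁻) = 2 × 0.4543 = 0.9085 mol.
The cells are in series, so the same 0.9085 mol of electrons passes through the second cell.
2 H₂O + 2 e⁻ → H₂ + 2 OH⁻ — 2 mol e⁻ per mol H₂, so n(H₂) = 0.9085/2 = 0.4543 mol.
V = nRT/P = (0.4543 × 8.314 × 343) / (114 × 10³) = 0.0114 m³ = 11.4 L.

11.4 L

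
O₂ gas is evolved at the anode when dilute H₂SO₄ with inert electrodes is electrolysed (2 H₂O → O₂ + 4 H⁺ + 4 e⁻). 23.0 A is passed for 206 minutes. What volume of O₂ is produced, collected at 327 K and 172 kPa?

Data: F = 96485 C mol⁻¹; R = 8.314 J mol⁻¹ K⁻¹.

Q = I·t = 23.00 A × 12360 s = 284300 C.
n(e⁻) = Q/F = 284300 / 96485 = 2.946 mol.
4 electrons are transferred per O₂ molecule, so n(O₂) = 2.946 / 4 = 0.7366 mol.
V = nRT/P = (0.7366 × 8.314 × 327) / (172 × 10³ Pa) = 0.0116 m³ = 11.6 L.

11.6 L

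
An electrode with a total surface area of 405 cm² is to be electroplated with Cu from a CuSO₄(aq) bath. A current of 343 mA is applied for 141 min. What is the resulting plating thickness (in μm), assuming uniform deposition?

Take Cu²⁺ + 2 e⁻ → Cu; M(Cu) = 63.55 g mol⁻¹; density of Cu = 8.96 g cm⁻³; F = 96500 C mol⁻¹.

Q = I·t = 0.3430 × 8460.0 = 2902 C; n(e⁻) = 0.03007 mol.
n(Cu) = n(e⁻)/2 = 0.01504 mol, so m = 0.01504 × 63.55 = 0.9555 g.
Volume = m/ρ = 0.9555 / 8.96 = 0.1066 cm³.
Thickness = V/A = 0.1066 / 405 = 2.63 × 10⁻⁴ cm = 2.63 μm.

2.63 μm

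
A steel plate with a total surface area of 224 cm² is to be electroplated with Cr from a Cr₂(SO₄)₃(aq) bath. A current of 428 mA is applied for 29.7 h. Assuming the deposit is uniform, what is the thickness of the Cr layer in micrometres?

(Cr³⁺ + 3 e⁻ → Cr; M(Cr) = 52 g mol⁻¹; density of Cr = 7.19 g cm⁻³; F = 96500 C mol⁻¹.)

Q = I·t = 0.4280 × 106920 = 45760 C; n(e⁻) = 0.4742 mol.
n(Cr) = n(e⁻)/3 = 0.1581 mol, so m = 0.1581 × 52 = 8.220 g.
Volume = m/ρ = 8.220 / 7.19 = 1.143 cm³.
Thickness = V/A = 1.143 / 224 = 0.00510 cm = 51.0 μm.

51.0 μm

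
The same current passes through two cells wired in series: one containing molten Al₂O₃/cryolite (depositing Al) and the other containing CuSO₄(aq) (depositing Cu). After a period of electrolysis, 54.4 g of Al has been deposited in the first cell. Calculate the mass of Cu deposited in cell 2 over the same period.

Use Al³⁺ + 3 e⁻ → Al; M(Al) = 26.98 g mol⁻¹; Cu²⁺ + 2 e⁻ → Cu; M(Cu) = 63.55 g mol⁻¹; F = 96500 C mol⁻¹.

192 g

n(Al) = 54.4 / 26.98 = 2.016 mol.
Since Al³⁺ + 3 e⁻ → Al, n(e⁻) passed = 3 × 2.016 = 6.049 mol.
Cells in series carry the same charge, so the same 6.049 mol of electrons passes through cell 2.
Cu²⁺ + 2 e⁻ → Cu, so n(Cu) = 6.049 / 2 = 3.024 mol.
m(Cu) = 3.024 × 63.55 = 192 g.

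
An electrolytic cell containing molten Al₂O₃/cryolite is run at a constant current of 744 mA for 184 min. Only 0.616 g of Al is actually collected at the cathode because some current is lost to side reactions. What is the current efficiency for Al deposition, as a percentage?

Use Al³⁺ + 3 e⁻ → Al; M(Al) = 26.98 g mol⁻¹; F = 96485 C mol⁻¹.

Q = I·t = 0.7440 × 11040 = 8214 C; n(e⁻) = 8214/96485 = 0.08513 mol.
Theoretical n(Al) = n(e⁻)/3 = 0.02838 mol, i.e. m_theo = 0.02838 × 26.98 = 0.7656 g.
Efficiency = m_actual / m_theo = 0.616 / 0.7656 = 80.5 %.

80.5 %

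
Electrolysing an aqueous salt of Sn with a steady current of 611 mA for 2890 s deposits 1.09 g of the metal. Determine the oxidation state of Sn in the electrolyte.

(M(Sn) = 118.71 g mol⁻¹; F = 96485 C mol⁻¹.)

Q = I·t = 0.6110 A × 2890.0 s = 1766 C, so n(e⁻) = 1766/96485 = 0.01830 mol.
n(Sn) deposited = 1.09 / 118.71 = 0.009182 mol.
Electrons per atom = n(e⁻)/n(Sn) = 0.01830 / 0.009182 = 1.99 ≈ 2, so the ion is Sn²⁺.

+2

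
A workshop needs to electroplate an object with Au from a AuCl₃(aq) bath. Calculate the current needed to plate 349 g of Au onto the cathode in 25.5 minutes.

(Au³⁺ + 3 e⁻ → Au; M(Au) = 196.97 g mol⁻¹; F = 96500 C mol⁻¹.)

335 A

n(Au) = 349 / 196.97 = 1.772 mol.
n(e⁻) = 3 × 1.772 = 5.316 mol.
Q = n(e⁻)·F = 5.316 × 96500 = 512900 C.
I = Q/t = 512900 / 1530.0 s = 335 A.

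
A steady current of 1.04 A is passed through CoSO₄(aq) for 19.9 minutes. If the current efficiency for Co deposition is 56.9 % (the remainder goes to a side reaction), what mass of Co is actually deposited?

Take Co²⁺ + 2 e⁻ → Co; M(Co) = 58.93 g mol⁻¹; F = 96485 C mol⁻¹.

0.216 g

Q = I·t = 1.040 × 1194.0 = 1242 C.
n(e⁻) = 1242/96485 = 0.01287 mol; theoretically n(Co) = 0.01287/2 = 0.006435 mol, m_theo = 0.3792 g.
At 56.9 % efficiency, m_actual = 0.569 × 0.3792 = 0.216 g.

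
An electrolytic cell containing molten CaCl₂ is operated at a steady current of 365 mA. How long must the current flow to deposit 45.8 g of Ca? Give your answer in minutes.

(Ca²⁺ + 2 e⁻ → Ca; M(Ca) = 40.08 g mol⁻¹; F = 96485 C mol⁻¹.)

n(Ca) = m/M = 45.8 / 40.08 = 1.143 mol.
Each Ca atom requires 2 electrons, so n(e⁻) = 2 × 1.143 = 2.285 mol.
Q = n(e⁻)·F = 2.285 × 96485 = 220500 C.
t = Q/I = 220500 / 0.3650 A = 604100 s = 10100 min.

10100 min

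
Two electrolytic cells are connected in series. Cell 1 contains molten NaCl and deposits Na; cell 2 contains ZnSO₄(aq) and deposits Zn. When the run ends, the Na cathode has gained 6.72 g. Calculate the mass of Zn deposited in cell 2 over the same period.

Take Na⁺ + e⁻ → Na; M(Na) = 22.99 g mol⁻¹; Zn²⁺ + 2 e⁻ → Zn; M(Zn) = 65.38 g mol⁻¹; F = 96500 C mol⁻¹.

9.56 g

n(Na) = 6.72 / 22.99 = 0.2923 mol.
Since Na⁺ + e⁻ → Na, n(e⁻) passed = 1 × 0.2923 = 0.2923 mol.
Cells in series carry the same charge, so the same 0.2923 mol of electrons passes through cell 2.
Zn²⁺ + 2 e⁻ → Zn, so n(Zn) = 0.2923 / 2 = 0.1462 mol.
m(Zn) = 0.1462 × 65.38 = 9.56 g.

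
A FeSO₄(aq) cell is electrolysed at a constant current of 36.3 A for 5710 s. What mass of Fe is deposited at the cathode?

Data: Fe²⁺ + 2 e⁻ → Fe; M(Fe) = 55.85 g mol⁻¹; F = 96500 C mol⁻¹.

Q = I·t = 36.30 A × 5710.0 s = 207300 C.
n(e⁻) = Q/F = 207300 / 96500 = 2.148 mol.
Fe²⁺ + 2 e⁻ → Fe, so n(Fe) = n(e⁻)/2 = 1.074 mol.
m = n·M = 1.074 × 55.85 = 60.0 g.

60.0 g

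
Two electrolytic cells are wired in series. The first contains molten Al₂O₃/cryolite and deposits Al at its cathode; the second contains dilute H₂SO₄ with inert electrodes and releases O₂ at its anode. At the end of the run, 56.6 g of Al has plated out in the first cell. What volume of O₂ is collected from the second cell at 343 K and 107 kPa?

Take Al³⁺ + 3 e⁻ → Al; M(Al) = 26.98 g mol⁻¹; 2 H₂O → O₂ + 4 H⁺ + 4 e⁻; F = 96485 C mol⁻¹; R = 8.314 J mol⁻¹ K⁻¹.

n(Al) = 56.6 / 26.98 = 2.098 mol, so n(e⁻) = 3 × 2.098 = 6.294 mol.
The cells are in series, so the same 6.294 mol of electrons passes through the second cell.
2 H₂O → O₂ + 4 H⁺ + 4 e⁻ — 4 mol e⁻ per mol O₂, so n(O₂) = 6.294/4 = 1.573 mol.
V = nRT/P = (1.573 × 8.314 × 343) / (107 × 10³) = 0.0419 m³ = 41.9 L.

41.9 L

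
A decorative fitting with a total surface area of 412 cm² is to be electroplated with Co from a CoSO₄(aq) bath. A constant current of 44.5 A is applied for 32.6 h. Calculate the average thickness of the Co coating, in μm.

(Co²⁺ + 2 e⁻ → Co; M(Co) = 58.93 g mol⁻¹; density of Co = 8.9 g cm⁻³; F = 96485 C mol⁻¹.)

4350 μm

Q = I·t = 44.50 × 117360 = 5223000 C; n(e⁻) = 54.13 mol.
n(Co) = n(e⁻)/2 = 27.06 mol, so m = 27.06 × 58.93 = 1595 g.
Volume = m/ρ = 1595 / 8.9 = 179.2 cm³.
Thickness = V/A = 179.2 / 412 = 0.435 cm = 4350 μm.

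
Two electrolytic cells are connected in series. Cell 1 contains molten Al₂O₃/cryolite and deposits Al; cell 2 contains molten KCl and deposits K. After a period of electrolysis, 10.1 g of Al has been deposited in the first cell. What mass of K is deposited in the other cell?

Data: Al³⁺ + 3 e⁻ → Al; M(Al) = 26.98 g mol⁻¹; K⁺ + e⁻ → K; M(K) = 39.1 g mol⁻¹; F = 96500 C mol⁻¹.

43.9 g

n(Al) = 10.1 / 26.98 = 0.3744 mol.
Since Al³⁺ + 3 e⁻ → Al, n(e⁻) passed = 3 × 0.3744 = 1.123 mol.
Cells in series carry the same charge, so the same 1.123 mol of electrons passes through cell 2.
K⁺ + e⁻ → K, so n(K) = 1.123 / 1 = 1.123 mol.
m(K) = 1.123 × 39.1 = 43.9 g.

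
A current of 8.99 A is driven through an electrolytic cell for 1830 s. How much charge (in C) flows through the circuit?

16500 C

Q = I·t = 8.990 A × 1830.0 s = 16500 C.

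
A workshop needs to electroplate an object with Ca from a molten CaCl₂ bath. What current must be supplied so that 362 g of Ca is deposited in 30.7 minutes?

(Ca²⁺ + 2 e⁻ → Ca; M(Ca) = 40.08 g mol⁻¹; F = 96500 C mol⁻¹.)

946 A

n(Ca) = 362 / 40.08 = 9.032 mol.
n(e⁻) = 2 × 9.032 = 18.06 mol.
Q = n(e⁻)·F = 18.06 × 96500 = 1743000 C.
I = Q/t = 1743000 / 1842.0 s = 946 A.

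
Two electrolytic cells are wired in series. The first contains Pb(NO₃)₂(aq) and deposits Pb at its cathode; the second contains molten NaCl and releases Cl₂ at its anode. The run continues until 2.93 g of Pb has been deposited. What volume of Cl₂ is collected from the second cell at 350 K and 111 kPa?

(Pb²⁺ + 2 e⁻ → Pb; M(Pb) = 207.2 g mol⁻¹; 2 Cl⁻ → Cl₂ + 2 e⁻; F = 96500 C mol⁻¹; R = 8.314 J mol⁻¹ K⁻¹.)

0.371 L

n(Pb) = 2.93 / 207.2 = 0.01414 mol, so n(e⁻) = 2 × 0.01414 = 0.02828 mol.
The cells are in series, so the same 0.02828 mol of electrons passes through the second cell.
2 Cl⁻ → Cl₂ + 2 e⁻ — 2 mol e⁻ per mol Cl₂, so n(Cl₂) = 0.02828/2 = 0.01414 mol.
V = nRT/P = (0.01414 × 8.314 × 350) / (111 × 10³) = 3.71 × 10⁻⁴ m³ = 0.371 L.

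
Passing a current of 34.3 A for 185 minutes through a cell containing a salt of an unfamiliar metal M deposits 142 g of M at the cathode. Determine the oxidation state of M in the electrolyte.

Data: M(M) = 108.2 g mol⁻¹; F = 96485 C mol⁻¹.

+3

Q = I·t = 34.30 A × 11100 s = 380700 C, so n(e⁻) = 380700/96485 = 3.946 mol.
n(M) deposited = 142 / 108.2 = 1.312 mol.
Electrons per atom = n(e⁻)/n(M) = 3.946 / 1.312 = 3.01 ≈ 3, so the ion is M³⁺.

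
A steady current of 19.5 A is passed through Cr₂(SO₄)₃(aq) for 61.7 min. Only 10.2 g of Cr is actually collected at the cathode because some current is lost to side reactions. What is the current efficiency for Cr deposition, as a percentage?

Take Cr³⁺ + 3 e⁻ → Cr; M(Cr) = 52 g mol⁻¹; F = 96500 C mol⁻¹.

78.7 %

Q = I·t = 19.50 × 3702.0 = 72190 C; n(e⁻) = 72190/96500 = 0.7481 mol.
Theoretical n(Cr) = n(e⁻)/3 = 0.2494 mol, i.e. m_theo = 0.2494 × 52 = 12.97 g.
Efficiency = m_actual / m_theo = 10.2 / 12.97 = 78.7 %.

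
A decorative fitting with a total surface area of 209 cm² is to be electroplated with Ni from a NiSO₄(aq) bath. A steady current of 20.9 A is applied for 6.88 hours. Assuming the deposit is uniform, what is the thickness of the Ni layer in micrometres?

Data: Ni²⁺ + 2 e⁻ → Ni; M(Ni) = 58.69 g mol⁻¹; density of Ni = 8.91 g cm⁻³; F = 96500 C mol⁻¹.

Q = I·t = 20.90 × 24768 = 517700 C; n(e⁻) = 5.364 mol.
n(Ni) = n(e⁻)/2 = 2.682 mol, so m = 2.682 × 58.69 = 157.4 g.
Volume = m/ρ = 157.4 / 8.91 = 17.67 cm³.
Thickness = V/A = 17.67 / 209 = 0.0845 cm = 845 μm.

845 μm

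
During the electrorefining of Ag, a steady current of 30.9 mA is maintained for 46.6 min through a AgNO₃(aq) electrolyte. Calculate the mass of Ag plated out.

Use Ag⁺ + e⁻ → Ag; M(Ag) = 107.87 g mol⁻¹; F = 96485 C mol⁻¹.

Q = I·t = 0.03090 A × 2796.0 s = 86.40 C.
n(e⁻) = Q/F = 86.40 / 96485 = 0.0008954 mol.
Ag⁺ + e⁻ → Ag, so n(Ag) = n(e⁻)/1 = 0.0008954 mol.
m = n·M = 0.0008954 × 107.87 = 0.0966 g.

0.0966 g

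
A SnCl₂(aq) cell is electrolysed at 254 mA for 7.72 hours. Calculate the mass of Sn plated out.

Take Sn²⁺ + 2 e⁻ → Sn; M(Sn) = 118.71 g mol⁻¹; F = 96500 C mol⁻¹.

Q = I·t = 0.2540 A × 27792 s = 7059 C.
n(e⁻) = Q/F = 7059 / 96500 = 0.07315 mol.
Sn²⁺ + 2 e⁻ → Sn, so n(Sn) = n(e⁻)/2 = 0.03658 mol.
m = n·M = 0.03658 × 118.71 = 4.34 g.

4.34 g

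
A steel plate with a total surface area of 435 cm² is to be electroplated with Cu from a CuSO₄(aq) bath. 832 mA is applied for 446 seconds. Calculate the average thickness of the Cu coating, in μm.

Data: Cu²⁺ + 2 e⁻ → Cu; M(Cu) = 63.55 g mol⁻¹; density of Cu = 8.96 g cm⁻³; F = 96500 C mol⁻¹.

0.313 μm

Q = I·t = 0.8320 × 446.00 = 371.1 C; n(e⁻) = 0.003845 mol.
n(Cu) = n(e⁻)/2 = 0.001923 mol, so m = 0.001923 × 63.55 = 0.1222 g.
Volume = m/ρ = 0.1222 / 8.96 = 0.01364 cm³.
Thickness = V/A = 0.01364 / 435 = 3.13 × 10⁻⁵ cm = 0.313 μm.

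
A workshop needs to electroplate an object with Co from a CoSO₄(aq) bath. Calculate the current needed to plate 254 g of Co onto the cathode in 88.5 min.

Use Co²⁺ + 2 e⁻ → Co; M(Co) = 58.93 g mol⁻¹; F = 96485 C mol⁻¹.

n(Co) = 254 / 58.93 = 4.310 mol.
n(e⁻) = 2 × 4.310 = 8.620 mol.
Q = n(e⁻)·F = 8.620 × 96485 = 831700 C.
I = Q/t = 831700 / 5310.0 s = 157 A.

157 A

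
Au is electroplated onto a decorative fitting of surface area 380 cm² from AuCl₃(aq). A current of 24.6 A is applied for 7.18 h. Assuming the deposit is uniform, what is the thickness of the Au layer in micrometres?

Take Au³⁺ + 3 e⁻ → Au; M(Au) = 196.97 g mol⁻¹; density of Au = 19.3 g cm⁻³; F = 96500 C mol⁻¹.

590 μm

Q = I·t = 24.60 × 25848 = 635900 C; n(e⁻) = 6.589 mol.
n(Au) = n(e⁻)/3 = 2.196 mol, so m = 2.196 × 196.97 = 432.6 g.
Volume = m/ρ = 432.6 / 19.3 = 22.42 cm³.
Thickness = V/A = 22.42 / 380 = 0.0590 cm = 590 μm.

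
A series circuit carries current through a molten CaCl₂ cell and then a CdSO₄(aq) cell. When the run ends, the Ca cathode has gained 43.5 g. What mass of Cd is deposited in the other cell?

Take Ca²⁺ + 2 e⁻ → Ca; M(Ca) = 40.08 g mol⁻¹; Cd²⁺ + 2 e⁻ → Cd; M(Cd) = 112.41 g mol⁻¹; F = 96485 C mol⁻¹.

122 g

n(Ca) = 43.5 / 40.08 = 1.085 mol.
Since Ca²⁺ + 2 e⁻ → Ca, n(e⁻) passed = 2 × 1.085 = 2.171 mol.
Cells in series carry the same charge, so the same 2.171 mol of electrons passes through cell 2.
Cd²⁺ + 2 e⁻ → Cd, so n(Cd) = 2.171 / 2 = 1.085 mol.
m(Cd) = 1.085 × 112.41 = 122 g.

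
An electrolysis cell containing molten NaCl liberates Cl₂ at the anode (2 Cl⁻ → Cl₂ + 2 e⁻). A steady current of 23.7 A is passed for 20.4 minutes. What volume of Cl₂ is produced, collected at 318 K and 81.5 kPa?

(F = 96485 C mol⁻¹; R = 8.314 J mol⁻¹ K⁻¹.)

Q = I·t = 23.70 A × 1224.0 s = 29010 C.
n(e⁻) = Q/F = 29010 / 96485 = 0.3007 mol.
2 electrons are transferred per Cl₂ molecule, so n(Cl₂) = 0.3007 / 2 = 0.1503 mol.
V = nRT/P = (0.1503 × 8.314 × 318) / (81.5 × 10³ Pa) = 0.00488 m³ = 4.88 L.

4.88 L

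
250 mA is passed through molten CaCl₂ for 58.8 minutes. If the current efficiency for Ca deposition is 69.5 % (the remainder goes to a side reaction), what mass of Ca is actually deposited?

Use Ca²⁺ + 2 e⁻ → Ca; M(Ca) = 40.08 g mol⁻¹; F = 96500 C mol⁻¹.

Q = I·t = 0.2500 × 3528.0 = 882.0 C.
n(e⁻) = 882.0/96500 = 0.009140 mol; theoretically n(Ca) = 0.009140/2 = 0.004570 mol, m_theo = 0.1832 g.
At 69.5 % efficiency, m_actual = 0.695 × 0.1832 = 0.127 g.

0.127 g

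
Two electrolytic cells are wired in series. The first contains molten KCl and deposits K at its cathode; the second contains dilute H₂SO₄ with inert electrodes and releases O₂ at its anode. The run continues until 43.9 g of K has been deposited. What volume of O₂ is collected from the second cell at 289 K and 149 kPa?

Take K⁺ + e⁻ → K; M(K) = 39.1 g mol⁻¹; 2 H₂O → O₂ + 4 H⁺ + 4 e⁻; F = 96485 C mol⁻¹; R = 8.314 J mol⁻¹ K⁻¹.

n(K) = 43.9 / 39.1 = 1.123 mol, so n(e⁻) = 1 × 1.123 = 1.123 mol.
The cells are in series, so the same 1.123 mol of electrons passes through the second cell.
2 H₂O → O₂ + 4 H⁺ + 4 e⁻ — 4 mol e⁻ per mol O₂, so n(O₂) = 1.123/4 = 0.2807 mol.
V = nRT/P = (0.2807 × 8.314 × 289) / (149 × 10³) = 0.00453 m³ = 4.53 L.

4.53 L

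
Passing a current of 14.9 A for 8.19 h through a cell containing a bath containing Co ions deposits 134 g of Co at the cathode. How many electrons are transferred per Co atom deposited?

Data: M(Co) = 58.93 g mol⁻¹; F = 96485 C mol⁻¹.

2

Q = I·t = 14.90 A × 29484 s = 439300 C, so n(e⁻) = 439300/96485 = 4.553 mol.
n(Co) deposited = 134 / 58.93 = 2.274 mol.
Electrons per atom = n(e⁻)/n(Co) = 4.553 / 2.274 = 2.00 ≈ 2, so the ion is Co²⁺.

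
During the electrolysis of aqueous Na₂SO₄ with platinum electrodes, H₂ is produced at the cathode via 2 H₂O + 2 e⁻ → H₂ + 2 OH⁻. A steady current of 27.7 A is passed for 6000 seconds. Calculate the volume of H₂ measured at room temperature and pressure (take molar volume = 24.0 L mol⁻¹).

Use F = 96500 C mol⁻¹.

20.7 L

Q = I·t = 27.70 A × 6000.0 s = 166200 C.
n(e⁻) = Q/F = 166200 / 96500 = 1.722 mol.
2 electrons are transferred per H₂ molecule, so n(H₂) = 1.722 / 2 = 0.8611 mol.
V = n × V_m = 0.8611 × 24.0 = 20.7 L.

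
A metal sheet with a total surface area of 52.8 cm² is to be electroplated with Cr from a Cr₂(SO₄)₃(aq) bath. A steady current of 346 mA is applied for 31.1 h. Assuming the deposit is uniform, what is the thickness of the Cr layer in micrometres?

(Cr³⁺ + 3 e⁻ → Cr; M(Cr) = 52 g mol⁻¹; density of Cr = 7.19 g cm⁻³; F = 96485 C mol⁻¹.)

Q = I·t = 0.3460 × 111960 = 38740 C; n(e⁻) = 0.4015 mol.
n(Cr) = n(e⁻)/3 = 0.1338 mol, so m = 0.1338 × 52 = 6.959 g.
Volume = m/ρ = 6.959 / 7.19 = 0.9679 cm³.
Thickness = V/A = 0.9679 / 52.8 = 0.0183 cm = 183 μm.

183 μm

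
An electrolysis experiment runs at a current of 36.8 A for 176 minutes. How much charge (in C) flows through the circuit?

Q = I·t = 36.80 A × 10560 s = 3.89 × 10⁵ C.

3.89 × 10⁵ C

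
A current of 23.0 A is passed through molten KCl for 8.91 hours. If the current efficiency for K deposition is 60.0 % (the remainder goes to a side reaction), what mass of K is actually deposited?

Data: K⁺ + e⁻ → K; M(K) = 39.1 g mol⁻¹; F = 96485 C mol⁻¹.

179 g

Q = I·t = 23.00 × 32076 = 737700 C.
n(e⁻) = 737700/96485 = 7.646 mol; theoretically n(K) = 7.646/1 = 7.646 mol, m_theo = 299.0 g.
At 60.0 % efficiency, m_actual = 0.600 × 299.0 = 179 g.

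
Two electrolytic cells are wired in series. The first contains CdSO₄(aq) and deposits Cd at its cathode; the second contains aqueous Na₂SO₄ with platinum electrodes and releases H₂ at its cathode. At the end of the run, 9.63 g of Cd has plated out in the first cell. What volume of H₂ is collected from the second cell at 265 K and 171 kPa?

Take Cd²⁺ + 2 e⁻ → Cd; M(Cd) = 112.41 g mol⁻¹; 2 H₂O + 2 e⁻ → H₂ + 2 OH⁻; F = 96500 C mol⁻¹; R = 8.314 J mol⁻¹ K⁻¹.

n(Cd) = 9.63 / 112.41 = 0.08567 mol, so n(e⁻) = 2 × 0.08567 = 0.1713 mol.
The cells are in series, so the same 0.1713 mol of electrons passes through the second cell.
2 H₂O + 2 e⁻ → H₂ + 2 OH⁻ — 2 mol e⁻ per mol H₂, so n(H₂) = 0.1713/2 = 0.08567 mol.
V = nRT/P = (0.08567 × 8.314 × 265) / (171 × 10³) = 0.00110 m³ = 1.10 L.

1.10 L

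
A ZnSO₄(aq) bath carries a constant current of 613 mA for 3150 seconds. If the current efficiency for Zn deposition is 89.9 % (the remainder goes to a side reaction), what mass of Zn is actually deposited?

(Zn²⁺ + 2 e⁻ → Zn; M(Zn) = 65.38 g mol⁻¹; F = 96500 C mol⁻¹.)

Q = I·t = 0.6130 × 3150.0 = 1931 C.
n(e⁻) = 1931/96500 = 0.02001 mol; theoretically n(Zn) = 0.02001/2 = 0.01000 mol, m_theo = 0.6541 g.
At 89.9 % efficiency, m_actual = 0.899 × 0.6541 = 0.588 g.

0.588 g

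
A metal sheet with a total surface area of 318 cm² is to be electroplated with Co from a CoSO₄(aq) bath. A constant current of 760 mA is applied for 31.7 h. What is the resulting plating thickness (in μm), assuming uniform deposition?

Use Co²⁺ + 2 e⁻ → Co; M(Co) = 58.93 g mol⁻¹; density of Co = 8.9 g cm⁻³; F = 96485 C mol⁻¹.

Q = I·t = 0.7600 × 114120 = 86730 C; n(e⁻) = 0.8989 mol.
n(Co) = n(e⁻)/2 = 0.4495 mol, so m = 0.4495 × 58.93 = 26.49 g.
Volume = m/ρ = 26.49 / 8.9 = 2.976 cm³.
Thickness = V/A = 2.976 / 318 = 0.00936 cm = 93.6 μm.

93.6 μm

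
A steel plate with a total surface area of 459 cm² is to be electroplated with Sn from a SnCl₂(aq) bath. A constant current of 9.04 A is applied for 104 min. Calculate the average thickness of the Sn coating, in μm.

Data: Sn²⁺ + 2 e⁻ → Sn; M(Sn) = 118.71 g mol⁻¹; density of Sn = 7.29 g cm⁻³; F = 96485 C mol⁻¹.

104 μm

Q = I·t = 9.040 × 6240.0 = 56410 C; n(e⁻) = 0.5846 mol.
n(Sn) = n(e⁻)/2 = 0.2923 mol, so m = 0.2923 × 118.71 = 34.70 g.
Volume = m/ρ = 34.70 / 7.29 = 4.760 cm³.
Thickness = V/A = 4.760 / 459 = 0.0104 cm = 104 μm.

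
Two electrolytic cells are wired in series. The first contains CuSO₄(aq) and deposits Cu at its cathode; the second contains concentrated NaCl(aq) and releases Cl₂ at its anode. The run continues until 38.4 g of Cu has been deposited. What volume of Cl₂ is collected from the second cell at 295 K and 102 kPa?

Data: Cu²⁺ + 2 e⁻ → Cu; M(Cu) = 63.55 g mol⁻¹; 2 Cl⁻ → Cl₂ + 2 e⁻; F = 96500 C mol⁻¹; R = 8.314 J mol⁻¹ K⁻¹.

14.5 L

n(Cu) = 38.4 / 63.55 = 0.6042 mol, so n(e⁻) = 2 × 0.6042 = 1.208 mol.
The cells are in series, so the same 1.208 mol of electrons passes through the second cell.
2 Cl⁻ → Cl₂ + 2 e⁻ — 2 mol e⁻ per mol Cl₂, so n(Cl₂) = 1.208/2 = 0.6042 mol.
V = nRT/P = (0.6042 × 8.314 × 295) / (102 × 10³) = 0.0145 m³ = 14.5 L.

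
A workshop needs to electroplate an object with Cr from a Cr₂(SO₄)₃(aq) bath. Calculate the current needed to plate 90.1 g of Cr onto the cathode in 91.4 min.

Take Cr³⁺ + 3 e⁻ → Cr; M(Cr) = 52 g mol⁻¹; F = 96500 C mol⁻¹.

91.5 A

n(Cr) = 90.1 / 52 = 1.733 mol.
n(e⁻) = 3 × 1.733 = 5.198 mol.
Q = n(e⁻)·F = 5.198 × 96500 = 501600 C.
I = Q/t = 501600 / 5484.0 s = 91.5 A.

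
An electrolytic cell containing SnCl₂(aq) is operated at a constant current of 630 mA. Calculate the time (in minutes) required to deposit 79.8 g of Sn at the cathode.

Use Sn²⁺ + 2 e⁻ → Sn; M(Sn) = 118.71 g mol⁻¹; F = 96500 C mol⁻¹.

n(Sn) = m/M = 79.8 / 118.71 = 0.6722 mol.
Each Sn atom requires 2 electrons, so n(e⁻) = 2 × 0.6722 = 1.344 mol.
Q = n(e⁻)·F = 1.344 × 96500 = 129700 C.
t = Q/I = 129700 / 0.6300 A = 205900 s = 3430 min.

3430 min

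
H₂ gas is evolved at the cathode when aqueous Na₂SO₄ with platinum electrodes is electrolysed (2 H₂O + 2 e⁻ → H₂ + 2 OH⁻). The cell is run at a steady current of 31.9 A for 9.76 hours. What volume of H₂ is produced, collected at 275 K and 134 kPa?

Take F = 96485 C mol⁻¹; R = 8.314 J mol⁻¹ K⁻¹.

99.1 L

Q = I·t = 31.90 A × 35136 s = 1121000 C.
n(e⁻) = Q/F = 1121000 / 96485 = 11.62 mol.
2 electrons are transferred per H₂ molecule, so n(H₂) = 11.62 / 2 = 5.808 mol.
V = nRT/P = (5.808 × 8.314 × 275) / (134 × 10³ Pa) = 0.0991 m³ = 99.1 L.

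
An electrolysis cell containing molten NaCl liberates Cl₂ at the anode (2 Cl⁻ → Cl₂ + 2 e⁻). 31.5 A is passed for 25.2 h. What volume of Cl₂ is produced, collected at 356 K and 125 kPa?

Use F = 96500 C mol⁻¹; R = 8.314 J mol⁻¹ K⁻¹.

351 L

Q = I·t = 31.50 A × 90720 s = 2858000 C.
n(e⁻) = Q/F = 2858000 / 96500 = 29.61 mol.
2 electrons are transferred per Cl₂ molecule, so n(Cl₂) = 29.61 / 2 = 14.81 mol.
V = nRT/P = (14.81 × 8.314 × 356) / (125 × 10³ Pa) = 0.351 m³ = 351 L.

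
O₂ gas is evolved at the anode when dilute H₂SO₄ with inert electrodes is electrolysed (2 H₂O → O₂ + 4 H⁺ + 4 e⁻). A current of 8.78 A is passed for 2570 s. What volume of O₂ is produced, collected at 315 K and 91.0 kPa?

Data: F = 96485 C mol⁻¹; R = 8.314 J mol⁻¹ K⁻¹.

Q = I·t = 8.780 A × 2570.0 s = 22560 C.
n(e⁻) = Q/F = 22560 / 96485 = 0.2339 mol.
4 electrons are transferred per O₂ molecule, so n(O₂) = 0.2339 / 4 = 0.05847 mol.
V = nRT/P = (0.05847 × 8.314 × 315) / (91.0 × 10³ Pa) = 0.00168 m³ = 1.68 L.

1.68 L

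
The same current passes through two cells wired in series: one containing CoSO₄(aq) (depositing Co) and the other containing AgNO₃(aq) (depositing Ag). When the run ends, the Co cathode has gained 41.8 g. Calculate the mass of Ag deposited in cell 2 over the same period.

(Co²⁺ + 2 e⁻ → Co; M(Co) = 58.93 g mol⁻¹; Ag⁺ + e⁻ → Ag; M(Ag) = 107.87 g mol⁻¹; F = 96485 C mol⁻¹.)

n(Co) = 41.8 / 58.93 = 0.7093 mol.
Since Co²⁺ + 2 e⁻ → Co, n(e⁻) passed = 2 × 0.7093 = 1.419 mol.
Cells in series carry the same charge, so the same 1.419 mol of electrons passes through cell 2.
Ag⁺ + e⁻ → Ag, so n(Ag) = 1.419 / 1 = 1.419 mol.
m(Ag) = 1.419 × 107.87 = 153 g.

153 g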